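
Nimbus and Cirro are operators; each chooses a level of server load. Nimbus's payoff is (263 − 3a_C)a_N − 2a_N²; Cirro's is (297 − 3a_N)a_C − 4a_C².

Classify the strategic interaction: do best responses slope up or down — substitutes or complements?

strategic substitutes

Expanding Nimbus's payoff: 263a_N − 3a_Ca_N − 2a_N².
∂π/∂a_N = 263 − 3a_C − 4a_N = 0, so a_N = 65.75 − 0.75a_C.
The best-response slope da_N/da_C = −0.75 < 0: the reaction function is downward-sloping, so the choices are strategic substitutes.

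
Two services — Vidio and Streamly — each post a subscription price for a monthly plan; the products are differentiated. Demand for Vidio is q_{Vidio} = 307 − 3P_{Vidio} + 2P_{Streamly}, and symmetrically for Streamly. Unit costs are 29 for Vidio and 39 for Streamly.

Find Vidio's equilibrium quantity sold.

214.125

Vidio's profit: π = (P_{Vidio} − 29)(307 − 3P_{Vidio} + 2P_{Streamly}).
∂π/∂P_{Vidio} = 394 − 6P_{Vidio} + 2P_{Streamly} = 0 ⇒ P_{Vidio} = 197/3 + (1/3)P_{Streamly}.
Similarly P_{Streamly} = 212/3 + (1/3)P_{Vidio}.
Plugging P_{Streamly} into Vidio's best response: P_{Vidio} = 197/3 + (1/3)(212/3 + (1/3)P_{Vidio}) ⇒ (8/9)P_{Vidio} = 803/9, so P_{Vidio} = 100.375.
Then P_{Streamly} = 212/3 + (1/3)·100.375 = 104.125.
q_{Vidio} = 307 − 3·100.375 + 2·104.125 = 214.125.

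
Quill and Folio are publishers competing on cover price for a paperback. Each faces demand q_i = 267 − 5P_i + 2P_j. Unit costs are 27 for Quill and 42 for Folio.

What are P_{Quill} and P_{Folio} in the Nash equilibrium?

Quill's profit: π = (P_{Quill} − 27)(267 − 5P_{Quill} + 2P_{Folio}).
∂π/∂P_{Quill} = 402 − 10P_{Quill} + 2P_{Folio} = 0 ⇒ P_{Quill} = 40.2 + 0.2P_{Folio}.
Similarly P_{Folio} = 47.7 + 0.2P_{Quill}.
Substituting the second reaction function into the first: P_{Quill} = 40.2 + 0.2(47.7 + 0.2P_{Quill}), which gives 0.96P_{Quill} = 49.74 ⇒ P_{Quill} = 51.8125.
Then P_{Folio} = 47.7 + 0.2·51.8125 = 58.0625.

51.8125, 58.0625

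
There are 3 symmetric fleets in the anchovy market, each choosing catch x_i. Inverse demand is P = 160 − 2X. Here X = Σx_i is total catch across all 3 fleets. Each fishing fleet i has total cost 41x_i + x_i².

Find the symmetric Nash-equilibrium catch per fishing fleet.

11.9

A representative fishing fleet's profit is π_i = x_i(160 − 2X) − 41x_i − x_i², with X = x_i + Σ_{j≠i} x_j.
First-order condition: 119 − 6x_i − 2Σ_{j≠i} x_j = 0.
With identical fishing fleets, set every x_j = x: then 119 − 6x − 4x = 0, i.e. x = 119/10 = 11.9.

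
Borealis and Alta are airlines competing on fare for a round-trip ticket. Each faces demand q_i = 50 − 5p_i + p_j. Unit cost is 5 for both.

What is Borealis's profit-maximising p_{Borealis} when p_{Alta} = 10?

Borealis's profit: π = (p_{Borealis} − 5)(50 − 5p_{Borealis} + p_{Alta}).
∂π/∂p_{Borealis} = 75 − 10p_{Borealis} + p_{Alta} = 0 ⇒ p_{Borealis} = 7.5 + 0.1p_{Alta}.
At p_{Alta} = 10: p_{Borealis} = 7.5 + 0.1·10 = 8.5.

8.5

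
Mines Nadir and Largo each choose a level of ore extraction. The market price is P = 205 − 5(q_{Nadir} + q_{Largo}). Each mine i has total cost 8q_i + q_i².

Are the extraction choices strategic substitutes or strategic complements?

strategic substitutes

Mine Nadir's profit: π = q_{Nadir}(205 − 5(q_{Nadir} + q_{Largo})) − 8q_{Nadir} − q_{Nadir}².
∂π/∂q_{Nadir} = 197 − 12q_{Nadir} − 5q_{Largo} = 0, so q_{Nadir} = 197/12 − (5/12)q_{Largo}.
The best-response slope dq_{Nadir}/dq_{Largo} = −5/12 < 0: the reaction function is downward-sloping, so the choices are strategic substitutes.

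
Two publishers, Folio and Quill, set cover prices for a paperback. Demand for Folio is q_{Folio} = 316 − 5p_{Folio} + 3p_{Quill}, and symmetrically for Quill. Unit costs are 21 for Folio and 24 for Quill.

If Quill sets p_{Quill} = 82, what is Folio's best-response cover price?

66.7

Folio's profit: π = (p_{Folio} − 21)(316 − 5p_{Folio} + 3p_{Quill}).
∂π/∂p_{Folio} = 421 − 10p_{Folio} + 3p_{Quill} = 0 ⇒ p_{Folio} = 42.1 + 0.3p_{Quill}.
At p_{Quill} = 82: p_{Folio} = 42.1 + 0.3·82 = 66.7.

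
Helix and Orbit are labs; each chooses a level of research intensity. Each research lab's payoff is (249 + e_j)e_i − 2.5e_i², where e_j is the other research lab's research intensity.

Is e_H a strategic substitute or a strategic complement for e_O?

strategic complements

Helix's payoff is (249 + e_O)e_H − 2.5e_H².
∂π/∂e_H = 249 + e_O − 5e_H = 0, so e_H = 49.8 + 0.2e_O.
The best-response slope de_H/de_O = 0.2 > 0: the reaction function is upward-sloping, so the choices are strategic complements.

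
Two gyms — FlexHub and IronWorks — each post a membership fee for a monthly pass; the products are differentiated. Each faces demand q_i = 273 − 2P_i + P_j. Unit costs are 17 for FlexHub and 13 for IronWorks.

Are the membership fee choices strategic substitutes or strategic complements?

strategic complements

FlexHub's profit: π = (P_{FlexHub} − 17)(273 − 2P_{FlexHub} + P_{IronWorks}).
∂π/∂P_{FlexHub} = 307 − 4P_{FlexHub} + P_{IronWorks} = 0 ⇒ P_{FlexHub} = 76.75 + 0.25P_{IronWorks}.
The best-response slope dP_{FlexHub}/dP_{IronWorks} = 0.25 > 0: the reaction function is upward-sloping, so the choices are strategic complements.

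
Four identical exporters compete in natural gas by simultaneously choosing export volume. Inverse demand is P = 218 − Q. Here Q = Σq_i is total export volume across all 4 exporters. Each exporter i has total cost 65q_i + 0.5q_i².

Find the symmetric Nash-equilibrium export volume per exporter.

25.5

A representative exporter's profit is π_i = q_i(218 − Q) − 65q_i − 0.5q_i², with Q = q_i + Σ_{j≠i} q_j.
First-order condition: 153 − 3q_i − Σ_{j≠i} q_j = 0.
Imposing symmetry (q_j = q for all j) turns Σ_{j≠i} q_j into 3q, so 153 = 6q and q = 25.5.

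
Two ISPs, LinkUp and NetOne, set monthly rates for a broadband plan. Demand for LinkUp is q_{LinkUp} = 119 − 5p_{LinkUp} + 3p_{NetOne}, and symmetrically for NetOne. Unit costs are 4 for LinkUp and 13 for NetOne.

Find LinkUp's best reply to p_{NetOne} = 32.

23.5

LinkUp's profit: π = (p_{LinkUp} − 4)(119 − 5p_{LinkUp} + 3p_{NetOne}).
∂π/∂p_{LinkUp} = 139 − 10p_{LinkUp} + 3p_{NetOne} = 0 ⇒ p_{LinkUp} = 13.9 + 0.3p_{NetOne}.
At p_{NetOne} = 32: p_{LinkUp} = 13.9 + 0.3·32 = 23.5.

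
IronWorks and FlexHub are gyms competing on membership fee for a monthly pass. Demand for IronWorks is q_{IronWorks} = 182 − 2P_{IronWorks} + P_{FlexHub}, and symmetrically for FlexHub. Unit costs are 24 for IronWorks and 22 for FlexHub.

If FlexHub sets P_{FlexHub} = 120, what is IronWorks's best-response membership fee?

IronWorks's profit: π = (P_{IronWorks} − 24)(182 − 2P_{IronWorks} + P_{FlexHub}).
∂π/∂P_{IronWorks} = 230 − 4P_{IronWorks} + P_{FlexHub} = 0 ⇒ P_{IronWorks} = 57.5 + 0.25P_{FlexHub}.
At P_{FlexHub} = 120: P_{IronWorks} = 57.5 + 0.25·120 = 87.5.

87.5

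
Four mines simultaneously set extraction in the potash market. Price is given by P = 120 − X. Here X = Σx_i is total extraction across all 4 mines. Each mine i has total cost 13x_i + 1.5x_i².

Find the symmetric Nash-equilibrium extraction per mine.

A representative mine's profit is π_i = x_i(120 − X) − 13x_i − 1.5x_i², with X = x_i + Σ_{j≠i} x_j.
First-order condition: 107 − 5x_i − Σ_{j≠i} x_j = 0.
In a symmetric equilibrium every mine chooses the same x, so Σ_{j≠i} x_j = 3x. The condition becomes 107 − 8x = 0, giving x = 107/8 = 13.375.

13.375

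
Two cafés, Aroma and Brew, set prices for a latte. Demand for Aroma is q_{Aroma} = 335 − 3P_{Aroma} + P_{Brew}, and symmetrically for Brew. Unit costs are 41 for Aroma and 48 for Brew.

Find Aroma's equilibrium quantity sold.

153.6

Aroma's profit: π = (P_{Aroma} − 41)(335 − 3P_{Aroma} + P_{Brew}).
∂π/∂P_{Aroma} = 458 − 6P_{Aroma} + P_{Brew} = 0 ⇒ P_{Aroma} = 229/3 + (1/6)P_{Brew}.
Similarly P_{Brew} = 479/6 + (1/6)P_{Aroma}.
Solving the two reaction functions simultaneously: (1 − (1/6)(1/6))P_{Aroma} = 229/3 + (1/6)·(479/6), so (35/36)P_{Aroma} = 3227/36 and P_{Aroma} = 92.2.
Then P_{Brew} = 479/6 + (1/6)·92.2 = 95.2.
q_{Aroma} = 335 − 3·92.2 + 95.2 = 153.6.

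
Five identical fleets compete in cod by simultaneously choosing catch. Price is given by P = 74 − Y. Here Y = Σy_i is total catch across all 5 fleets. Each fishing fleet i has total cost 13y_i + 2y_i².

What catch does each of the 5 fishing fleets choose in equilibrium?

A representative fishing fleet's profit is π_i = y_i(74 − Y) − 13y_i − 2y_i², with Y = y_i + Σ_{j≠i} y_j.
First-order condition: 61 − 6y_i − Σ_{j≠i} y_j = 0.
With identical fishing fleets, set every y_j = y: then 61 − 6y − 4y = 0, i.e. y = 61/10 = 6.1.

6.1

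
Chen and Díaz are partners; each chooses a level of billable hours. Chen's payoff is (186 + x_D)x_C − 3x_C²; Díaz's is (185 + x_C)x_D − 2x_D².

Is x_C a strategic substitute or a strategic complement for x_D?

strategic complements

Expanding Chen's payoff: 186x_C + x_Dx_C − 3x_C².
∂π/∂x_C = 186 + x_D − 6x_C = 0, so x_C = 31 + (1/6)x_D.
The best-response slope dx_C/dx_D = 1/6 > 0: the reaction function is upward-sloping, so the choices are strategic complements.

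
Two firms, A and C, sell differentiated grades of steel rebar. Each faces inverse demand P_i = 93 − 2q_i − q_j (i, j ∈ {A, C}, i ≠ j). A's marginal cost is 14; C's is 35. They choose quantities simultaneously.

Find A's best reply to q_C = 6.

Firm A's profit: π = q_A(93 − 2q_A − q_C) − 14q_A.
∂π/∂q_A = 79 − 4q_A − q_C = 0 ⇒ q_A = 19.75 − 0.25q_C.
At q_C = 6: q_A = 19.75 − 0.25·6 = 18.25.

18.25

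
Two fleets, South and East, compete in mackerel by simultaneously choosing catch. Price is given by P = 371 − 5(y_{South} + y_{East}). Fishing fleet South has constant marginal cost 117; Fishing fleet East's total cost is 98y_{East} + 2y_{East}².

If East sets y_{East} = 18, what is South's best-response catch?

16.4

Fishing fleet South's profit: π = y_{South}(371 − 5(y_{South} + y_{East})) − 117y_{South}.
∂π/∂y_{South} = 254 − 10y_{South} − 5y_{East} = 0, so y_{South} = 25.4 − 0.5y_{East}.
At y_{East} = 18: y_{South} = 25.4 − 0.5·18 = 16.4.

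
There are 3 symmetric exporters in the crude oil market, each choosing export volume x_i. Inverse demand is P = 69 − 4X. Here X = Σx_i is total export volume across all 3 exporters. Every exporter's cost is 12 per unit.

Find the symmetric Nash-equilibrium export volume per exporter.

3.5625

A representative exporter's profit is π_i = x_i(69 − 4X) − 12x_i, with X = x_i + Σ_{j≠i} x_j.
First-order condition: 57 − 8x_i − 4Σ_{j≠i} x_j = 0.
With identical exporters, set every x_j = x: then 57 − 8x − 8x = 0, i.e. x = 57/16 = 3.5625.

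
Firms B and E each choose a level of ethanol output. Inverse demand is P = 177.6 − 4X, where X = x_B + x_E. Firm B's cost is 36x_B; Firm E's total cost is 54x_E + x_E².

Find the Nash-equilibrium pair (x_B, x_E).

Firm B's profit: π = x_B(177.6 − 4(x_B + x_E)) − 36x_B.
∂π/∂x_B = 141.6 − 8x_B − 4x_E = 0, so x_B = 17.7 − 0.5x_E.
For E: ∂π/∂x_E = 123.6 − 10x_E − 4x_B = 0 ⇒ x_E = 12.36 − 0.4x_B.
Solving the two reaction functions simultaneously: (1 − (−0.5)(−0.4))x_B = 17.7 − 0.5·12.36, so 0.8x_B = 11.52 and x_B = 14.4.
Then x_E = 12.36 − 0.4·14.4 = 6.6.

14.4, 6.6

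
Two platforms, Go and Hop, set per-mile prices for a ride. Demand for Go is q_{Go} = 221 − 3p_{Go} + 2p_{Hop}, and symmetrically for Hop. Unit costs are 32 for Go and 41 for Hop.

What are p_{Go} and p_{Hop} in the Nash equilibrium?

80.9375, 84.3125

Go's profit: π = (p_{Go} − 32)(221 − 3p_{Go} + 2p_{Hop}).
∂π/∂p_{Go} = 317 − 6p_{Go} + 2p_{Hop} = 0 ⇒ p_{Go} = 317/6 + (1/3)p_{Hop}.
Similarly p_{Hop} = 172/3 + (1/3)p_{Go}.
Solving the two reaction functions simultaneously: (1 − (1/3)(1/3))p_{Go} = 317/6 + (1/3)·(172/3), so (8/9)p_{Go} = 1295/18 and p_{Go} = 80.9375.
Then p_{Hop} = 172/3 + (1/3)·80.9375 = 84.3125.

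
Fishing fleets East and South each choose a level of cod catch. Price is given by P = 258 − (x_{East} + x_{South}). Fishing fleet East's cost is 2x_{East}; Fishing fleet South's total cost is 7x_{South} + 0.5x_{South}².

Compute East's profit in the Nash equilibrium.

Fishing fleet East's profit: π = x_{East}(258 − (x_{East} + x_{South})) − 2x_{East}.
∂π/∂x_{East} = 256 − 2x_{East} − x_{South} = 0, so x_{East} = 128 − 0.5x_{South}.
For South: ∂π/∂x_{South} = 251 − 3x_{South} − x_{East} = 0 ⇒ x_{South} = 251/3 − (1/3)x_{East}.
Solving the two reaction functions simultaneously: (1 − (−0.5)(−1/3))x_{East} = 128 − 0.5·(251/3), so (5/6)x_{East} = 517/6 and x_{East} = 103.4.
Then x_{South} = 251/3 − (1/3)·103.4 = 49.2.
Price P = 258 − 152.6 = 105.4.
East's profit: (105.4 − 2)·103.4 = 10691.56.

10691.56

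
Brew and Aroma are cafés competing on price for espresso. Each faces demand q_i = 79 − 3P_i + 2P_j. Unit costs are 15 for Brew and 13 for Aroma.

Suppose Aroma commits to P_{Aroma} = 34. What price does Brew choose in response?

32

Brew's profit: π = (P_{Brew} − 15)(79 − 3P_{Brew} + 2P_{Aroma}).
∂π/∂P_{Brew} = 124 − 6P_{Brew} + 2P_{Aroma} = 0 ⇒ P_{Brew} = 62/3 + (1/3)P_{Aroma}.
At P_{Aroma} = 34: P_{Brew} = 62/3 + (1/3)·34 = 32.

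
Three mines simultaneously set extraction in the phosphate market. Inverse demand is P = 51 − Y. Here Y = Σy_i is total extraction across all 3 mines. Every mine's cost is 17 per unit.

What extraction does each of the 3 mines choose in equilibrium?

A representative mine's profit is π_i = y_i(51 − Y) − 17y_i, with Y = y_i + Σ_{j≠i} y_j.
First-order condition: 34 − 2y_i − Σ_{j≠i} y_j = 0.
Imposing symmetry (y_j = y for all j) turns Σ_{j≠i} y_j into 2y, so 34 = 4y and y = 8.5.

8.5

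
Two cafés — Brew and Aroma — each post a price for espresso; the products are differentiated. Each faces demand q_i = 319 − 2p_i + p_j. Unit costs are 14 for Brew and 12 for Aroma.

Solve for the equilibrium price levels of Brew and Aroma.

115.4, 114.6

Brew's profit: π = (p_{Brew} − 14)(319 − 2p_{Brew} + p_{Aroma}).
∂π/∂p_{Brew} = 347 − 4p_{Brew} + p_{Aroma} = 0 ⇒ p_{Brew} = 86.75 + 0.25p_{Aroma}.
Similarly p_{Aroma} = 85.75 + 0.25p_{Brew}.
Substituting the second reaction function into the first: p_{Brew} = 86.75 + 0.25(85.75 + 0.25p_{Brew}), which gives 0.9375p_{Brew} = 108.1875 ⇒ p_{Brew} = 115.4.
Then p_{Aroma} = 85.75 + 0.25·115.4 = 114.6.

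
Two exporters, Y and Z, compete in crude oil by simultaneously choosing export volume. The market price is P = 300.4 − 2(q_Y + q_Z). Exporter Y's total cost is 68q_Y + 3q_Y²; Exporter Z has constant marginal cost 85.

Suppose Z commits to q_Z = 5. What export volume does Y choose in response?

22.24

Exporter Y's profit: π = q_Y(300.4 − 2(q_Y + q_Z)) − 68q_Y − 3q_Y².
∂π/∂q_Y = 232.4 − 10q_Y − 2q_Z = 0, so q_Y = 23.24 − 0.2q_Z.
At q_Z = 5: q_Y = 23.24 − 0.2·5 = 22.24.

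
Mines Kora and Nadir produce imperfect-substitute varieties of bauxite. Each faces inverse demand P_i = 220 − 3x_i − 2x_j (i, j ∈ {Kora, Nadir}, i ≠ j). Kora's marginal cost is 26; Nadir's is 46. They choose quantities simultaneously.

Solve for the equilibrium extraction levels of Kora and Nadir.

Mine Kora's profit: π = x_{Kora}(220 − 3x_{Kora} − 2x_{Nadir}) − 26x_{Kora}.
∂π/∂x_{Kora} = 194 − 6x_{Kora} − 2x_{Nadir} = 0 ⇒ x_{Kora} = 97/3 − (1/3)x_{Nadir}.
Similarly x_{Nadir} = 29 − (1/3)x_{Kora}.
Substituting the second reaction function into the first: x_{Kora} = 97/3 − (1/3)(29 − (1/3)x_{Kora}), which gives (8/9)x_{Kora} = 68/3 ⇒ x_{Kora} = 25.5.
Then x_{Nadir} = 29 − (1/3)·25.5 = 20.5.

25.5, 20.5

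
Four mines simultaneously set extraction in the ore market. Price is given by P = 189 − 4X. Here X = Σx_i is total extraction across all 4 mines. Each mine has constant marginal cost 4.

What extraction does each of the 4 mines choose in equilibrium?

A representative mine's profit is π_i = x_i(189 − 4X) − 4x_i, with X = x_i + Σ_{j≠i} x_j.
First-order condition: 185 − 8x_i − 4Σ_{j≠i} x_j = 0.
In a symmetric equilibrium every mine chooses the same x, so Σ_{j≠i} x_j = 3x. The condition becomes 185 − 20x = 0, giving x = 185/20 = 9.25.

9.25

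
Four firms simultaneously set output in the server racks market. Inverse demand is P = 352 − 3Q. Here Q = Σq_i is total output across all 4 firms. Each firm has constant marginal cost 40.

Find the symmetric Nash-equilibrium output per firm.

A representative firm's profit is π_i = q_i(352 − 3Q) − 40q_i, with Q = q_i + Σ_{j≠i} q_j.
First-order condition: 312 − 6q_i − 3Σ_{j≠i} q_j = 0.
Imposing symmetry (q_j = q for all j) turns Σ_{j≠i} q_j into 3q, so 312 = 15q and q = 20.8.

20.8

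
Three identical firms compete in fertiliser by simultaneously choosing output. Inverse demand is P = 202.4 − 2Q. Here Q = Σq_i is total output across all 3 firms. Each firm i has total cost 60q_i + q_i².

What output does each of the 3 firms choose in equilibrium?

A representative firm's profit is π_i = q_i(202.4 − 2Q) − 60q_i − q_i², with Q = q_i + Σ_{j≠i} q_j.
First-order condition: 142.4 − 6q_i − 2Σ_{j≠i} q_j = 0.
With identical firms, set every q_j = q: then 142.4 − 6q − 4q = 0, i.e. q = 142.4/10 = 14.24.

14.24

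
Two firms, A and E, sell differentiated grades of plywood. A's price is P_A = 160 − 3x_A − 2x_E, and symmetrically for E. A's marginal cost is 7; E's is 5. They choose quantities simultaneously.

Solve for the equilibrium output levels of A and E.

Firm A's profit: π = x_A(160 − 3x_A − 2x_E) − 7x_A.
∂π/∂x_A = 153 − 6x_A − 2x_E = 0 ⇒ x_A = 25.5 − (1/3)x_E.
Similarly x_E = 155/6 − (1/3)x_A.
Solving the two reaction functions simultaneously: (1 − (−1/3)(−1/3))x_A = 25.5 − (1/3)·(155/6), so (8/9)x_A = 152/9 and x_A = 19.
Then x_E = 155/6 − (1/3)·19 = 19.5.

19, 19.5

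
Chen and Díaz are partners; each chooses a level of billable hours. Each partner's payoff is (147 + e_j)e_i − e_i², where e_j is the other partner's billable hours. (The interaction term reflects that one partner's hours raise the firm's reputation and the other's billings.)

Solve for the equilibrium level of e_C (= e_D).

147

Chen's payoff is (147 + e_D)e_C − e_C².
∂π/∂e_C = 147 + e_D − 2e_C = 0, so e_C = 73.5 + 0.5e_D.
By symmetry e_D = e_C; substituting into the reaction function, 0.5e_C = 73.5 and e_C = 147.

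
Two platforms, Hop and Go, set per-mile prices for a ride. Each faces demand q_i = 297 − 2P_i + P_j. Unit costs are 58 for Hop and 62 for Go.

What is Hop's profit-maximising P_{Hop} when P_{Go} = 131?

Hop's profit: π = (P_{Hop} − 58)(297 − 2P_{Hop} + P_{Go}).
∂π/∂P_{Hop} = 413 − 4P_{Hop} + P_{Go} = 0 ⇒ P_{Hop} = 103.25 + 0.25P_{Go}.
At P_{Go} = 131: P_{Hop} = 103.25 + 0.25·131 = 136.

136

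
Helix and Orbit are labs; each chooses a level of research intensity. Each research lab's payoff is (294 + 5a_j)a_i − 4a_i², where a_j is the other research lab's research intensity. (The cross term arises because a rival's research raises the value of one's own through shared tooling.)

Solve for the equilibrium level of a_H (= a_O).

98

Helix's payoff is (294 + 5a_O)a_H − 4a_H².
∂π/∂a_H = 294 + 5a_O − 8a_H = 0, so a_H = 36.75 + 0.625a_O.
By symmetry a_O = a_H; substituting into the reaction function, 0.375a_H = 36.75 and a_H = 98.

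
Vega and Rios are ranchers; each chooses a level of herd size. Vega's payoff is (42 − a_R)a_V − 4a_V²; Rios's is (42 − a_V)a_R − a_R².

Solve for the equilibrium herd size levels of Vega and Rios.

Expanding Vega's payoff: 42a_V − a_Ra_V − 4a_V².
∂π/∂a_V = 42 − a_R − 8a_V = 0, so a_V = 5.25 − 0.125a_R.
Likewise for Rios: a_R = 21 − 0.5a_V.
Solving the two reaction functions simultaneously: (1 − (−0.125)(−0.5))a_V = 5.25 − 0.125·21, so 0.9375a_V = 2.625 and a_V = 2.8.
Then a_R = 21 − 0.5·2.8 = 19.6.

2.8, 19.6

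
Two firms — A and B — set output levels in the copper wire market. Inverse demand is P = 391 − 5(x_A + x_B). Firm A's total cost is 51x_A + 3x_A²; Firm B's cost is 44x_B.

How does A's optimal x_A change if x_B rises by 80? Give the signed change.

-25

Firm A's profit: π = x_A(391 − 5(x_A + x_B)) − 51x_A − 3x_A².
∂π/∂x_A = 340 − 16x_A − 5x_B = 0, so x_A = 21.25 − 0.3125x_B.
The reaction-function slope is −0.3125, so an 80-unit rise in x_B moves x_A by −0.3125 × 80 = −25. A's best response falls — the actions are strategic substitutes.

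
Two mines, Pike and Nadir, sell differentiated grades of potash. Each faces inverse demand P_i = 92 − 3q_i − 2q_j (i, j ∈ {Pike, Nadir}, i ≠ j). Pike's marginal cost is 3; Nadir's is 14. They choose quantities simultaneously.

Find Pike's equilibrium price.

38.4375

Mine Pike's profit: π = q_{Pike}(92 − 3q_{Pike} − 2q_{Nadir}) − 3q_{Pike}.
∂π/∂q_{Pike} = 89 − 6q_{Pike} − 2q_{Nadir} = 0 ⇒ q_{Pike} = 89/6 − (1/3)q_{Nadir}.
Similarly q_{Nadir} = 13 − (1/3)q_{Pike}.
Plugging q_{Nadir} into Pike's best response: q_{Pike} = 89/6 − (1/3)(13 − (1/3)q_{Pike}) ⇒ (8/9)q_{Pike} = 10.5, so q_{Pike} = 11.8125.
Then q_{Nadir} = 13 − (1/3)·11.8125 = 9.0625.
P_{Pike} = 92 − 3·11.8125 − 2·9.0625 = 38.4375.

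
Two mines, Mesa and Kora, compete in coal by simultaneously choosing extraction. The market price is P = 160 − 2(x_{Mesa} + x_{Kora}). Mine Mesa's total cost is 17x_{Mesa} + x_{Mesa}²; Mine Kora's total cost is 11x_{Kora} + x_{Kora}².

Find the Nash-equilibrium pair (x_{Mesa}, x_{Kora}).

17.5, 19

Mine Mesa's profit: π = x_{Mesa}(160 − 2(x_{Mesa} + x_{Kora})) − 17x_{Mesa} − x_{Mesa}².
∂π/∂x_{Mesa} = 143 − 6x_{Mesa} − 2x_{Kora} = 0, so x_{Mesa} = 143/6 − (1/3)x_{Kora}.
By the same steps for Kora: x_{Kora} = 149/6 − (1/3)x_{Mesa}.
Solving the two reaction functions simultaneously: (1 − (−1/3)(−1/3))x_{Mesa} = 143/6 − (1/3)·(149/6), so (8/9)x_{Mesa} = 140/9 and x_{Mesa} = 17.5.
Then x_{Kora} = 149/6 − (1/3)·17.5 = 19.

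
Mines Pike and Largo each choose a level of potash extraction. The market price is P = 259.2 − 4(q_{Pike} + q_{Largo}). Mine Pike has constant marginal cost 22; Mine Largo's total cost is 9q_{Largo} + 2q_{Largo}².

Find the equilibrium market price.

114.28

Mine Pike's profit: π = q_{Pike}(259.2 − 4(q_{Pike} + q_{Largo})) − 22q_{Pike}.
∂π/∂q_{Pike} = 237.2 − 8q_{Pike} − 4q_{Largo} = 0, so q_{Pike} = 29.65 − 0.5q_{Largo}.
For Largo: ∂π/∂q_{Largo} = 250.2 − 12q_{Largo} − 4q_{Pike} = 0 ⇒ q_{Largo} = 20.85 − (1/3)q_{Pike}.
Plugging q_{Largo} into Pike's best response: q_{Pike} = 29.65 − 0.5(20.85 − (1/3)q_{Pike}) ⇒ (5/6)q_{Pike} = 19.225, so q_{Pike} = 23.07.
Then q_{Largo} = 20.85 − (1/3)·23.07 = 13.16.
Equilibrium price: P = 259.2 − 4·36.23 = 114.28.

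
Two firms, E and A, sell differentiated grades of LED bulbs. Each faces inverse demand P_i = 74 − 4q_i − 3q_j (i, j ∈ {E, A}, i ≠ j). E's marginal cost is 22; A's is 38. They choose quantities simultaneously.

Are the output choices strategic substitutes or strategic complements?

strategic substitutes

Firm E's profit: π = q_E(74 − 4q_E − 3q_A) − 22q_E.
∂π/∂q_E = 52 − 8q_E − 3q_A = 0 ⇒ q_E = 6.5 − 0.375q_A.
The best-response slope dq_E/dq_A = −0.375 < 0: the reaction function is downward-sloping, so the choices are strategic substitutes.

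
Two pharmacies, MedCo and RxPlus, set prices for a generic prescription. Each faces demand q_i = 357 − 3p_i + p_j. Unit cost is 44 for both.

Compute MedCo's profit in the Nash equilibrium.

8683.32

MedCo's profit: π = (p_{MedCo} − 44)(357 − 3p_{MedCo} + p_{RxPlus}).
∂π/∂p_{MedCo} = 489 − 6p_{MedCo} + p_{RxPlus} = 0 ⇒ p_{MedCo} = 81.5 + (1/6)p_{RxPlus}.
Setting p_{MedCo} = p_{RxPlus} in the reaction function: p_{MedCo} = 81.5 + (1/6)p_{MedCo}, so p_{MedCo} = 81.5 / (5/6) = 97.8.
q_{MedCo} = 357 − 3·97.8 + 97.8 = 161.4.
Profit = (97.8 − 44)·161.4 = 8683.32.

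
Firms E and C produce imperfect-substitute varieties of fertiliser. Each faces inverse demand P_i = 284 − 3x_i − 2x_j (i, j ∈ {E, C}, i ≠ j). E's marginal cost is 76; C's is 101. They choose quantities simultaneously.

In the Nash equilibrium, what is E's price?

Firm E's profit: π = x_E(284 − 3x_E − 2x_C) − 76x_E.
∂π/∂x_E = 208 − 6x_E − 2x_C = 0 ⇒ x_E = 104/3 − (1/3)x_C.
Similarly x_C = 30.5 − (1/3)x_E.
Solving the two reaction functions simultaneously: (1 − (−1/3)(−1/3))x_E = 104/3 − (1/3)·30.5, so (8/9)x_E = 24.5 and x_E = 27.5625.
Then x_C = 30.5 − (1/3)·27.5625 = 21.3125.
P_E = 284 − 3·27.5625 − 2·21.3125 = 158.6875.

158.6875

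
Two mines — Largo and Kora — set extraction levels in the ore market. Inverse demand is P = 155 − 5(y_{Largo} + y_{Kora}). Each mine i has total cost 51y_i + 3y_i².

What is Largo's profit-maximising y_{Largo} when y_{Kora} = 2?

5.875

Mine Largo's profit: π = y_{Largo}(155 − 5(y_{Largo} + y_{Kora})) − 51y_{Largo} − 3y_{Largo}².
∂π/∂y_{Largo} = 104 − 16y_{Largo} − 5y_{Kora} = 0, so y_{Largo} = 6.5 − 0.3125y_{Kora}.
At y_{Kora} = 2: y_{Largo} = 6.5 − 0.3125·2 = 5.875.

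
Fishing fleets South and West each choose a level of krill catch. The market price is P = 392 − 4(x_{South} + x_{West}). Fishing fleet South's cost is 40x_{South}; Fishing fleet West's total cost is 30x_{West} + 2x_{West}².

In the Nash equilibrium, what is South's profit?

Fishing fleet South's profit: π = x_{South}(392 − 4(x_{South} + x_{West})) − 40x_{South}.
∂π/∂x_{South} = 352 − 8x_{South} − 4x_{West} = 0, so x_{South} = 44 − 0.5x_{West}.
For West: ∂π/∂x_{West} = 362 − 12x_{West} − 4x_{South} = 0 ⇒ x_{West} = 181/6 − (1/3)x_{South}.
Plugging x_{West} into South's best response: x_{South} = 44 − 0.5(181/6 − (1/3)x_{South}) ⇒ (5/6)x_{South} = 347/12, so x_{South} = 34.7.
Then x_{West} = 181/6 − (1/3)·34.7 = 18.6.
Price P = 392 − 4·53.3 = 178.8.
South's profit: (178.8 − 40)·34.7 = 4816.36.

4816.36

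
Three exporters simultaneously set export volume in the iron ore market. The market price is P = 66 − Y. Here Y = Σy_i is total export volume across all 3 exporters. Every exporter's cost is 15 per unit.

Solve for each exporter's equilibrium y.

12.75

A representative exporter's profit is π_i = y_i(66 − Y) − 15y_i, with Y = y_i + Σ_{j≠i} y_j.
First-order condition: 51 − 2y_i − Σ_{j≠i} y_j = 0.
Imposing symmetry (y_j = y for all j) turns Σ_{j≠i} y_j into 2y, so 51 = 4y and y = 12.75.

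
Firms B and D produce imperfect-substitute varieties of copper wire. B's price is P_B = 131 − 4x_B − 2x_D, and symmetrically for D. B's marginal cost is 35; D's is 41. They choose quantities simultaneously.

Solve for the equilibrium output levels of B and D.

Firm B's profit: π = x_B(131 − 4x_B − 2x_D) − 35x_B.
∂π/∂x_B = 96 − 8x_B − 2x_D = 0 ⇒ x_B = 12 − 0.25x_D.
Similarly x_D = 11.25 − 0.25x_B.
Solving the two reaction functions simultaneously: (1 − (−0.25)(−0.25))x_B = 12 − 0.25·11.25, so 0.9375x_B = 9.1875 and x_B = 9.8.
Then x_D = 11.25 − 0.25·9.8 = 8.8.

9.8, 8.8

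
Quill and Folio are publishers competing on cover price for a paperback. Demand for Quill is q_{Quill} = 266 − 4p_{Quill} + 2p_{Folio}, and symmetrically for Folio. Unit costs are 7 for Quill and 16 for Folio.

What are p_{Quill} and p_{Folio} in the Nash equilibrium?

Quill's profit: π = (p_{Quill} − 7)(266 − 4p_{Quill} + 2p_{Folio}).
∂π/∂p_{Quill} = 294 − 8p_{Quill} + 2p_{Folio} = 0 ⇒ p_{Quill} = 36.75 + 0.25p_{Folio}.
Similarly p_{Folio} = 41.25 + 0.25p_{Quill}.
Solving the two reaction functions simultaneously: (1 − (0.25)(0.25))p_{Quill} = 36.75 + 0.25·41.25, so 0.9375p_{Quill} = 47.0625 and p_{Quill} = 50.2.
Then p_{Folio} = 41.25 + 0.25·50.2 = 53.8.

50.2, 53.8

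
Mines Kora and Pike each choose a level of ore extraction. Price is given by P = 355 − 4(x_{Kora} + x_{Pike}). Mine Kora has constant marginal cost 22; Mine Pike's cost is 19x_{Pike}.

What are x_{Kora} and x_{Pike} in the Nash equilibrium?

Mine Kora's profit: π = x_{Kora}(355 − 4(x_{Kora} + x_{Pike})) − 22x_{Kora}.
∂π/∂x_{Kora} = 333 − 8x_{Kora} − 4x_{Pike} = 0, so x_{Kora} = 41.625 − 0.5x_{Pike}.
By the same steps for Pike: x_{Pike} = 42 − 0.5x_{Kora}.
Solving the two reaction functions simultaneously: (1 − (−0.5)(−0.5))x_{Kora} = 41.625 − 0.5·42, so 0.75x_{Kora} = 20.625 and x_{Kora} = 27.5.
Then x_{Pike} = 42 − 0.5·27.5 = 28.25.

27.5, 28.25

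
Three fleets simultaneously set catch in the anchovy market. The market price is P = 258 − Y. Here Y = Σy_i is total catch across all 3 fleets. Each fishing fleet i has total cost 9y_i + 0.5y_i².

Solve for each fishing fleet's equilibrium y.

49.8

A representative fishing fleet's profit is π_i = y_i(258 − Y) − 9y_i − 0.5y_i², with Y = y_i + Σ_{j≠i} y_j.
First-order condition: 249 − 3y_i − Σ_{j≠i} y_j = 0.
Imposing symmetry (y_j = y for all j) turns Σ_{j≠i} y_j into 2y, so 249 = 5y and y = 49.8.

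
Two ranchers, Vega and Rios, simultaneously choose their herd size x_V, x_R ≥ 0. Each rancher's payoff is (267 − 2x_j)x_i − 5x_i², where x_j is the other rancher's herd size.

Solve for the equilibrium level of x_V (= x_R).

Vega's payoff is (267 − 2x_R)x_V − 5x_V².
∂π/∂x_V = 267 − 2x_R − 10x_V = 0, so x_V = 26.7 − 0.2x_R.
The game is symmetric, so in equilibrium x_R = x_V: the reaction function gives 1.2x_V = 26.7, hence x_V = 22.25.

22.25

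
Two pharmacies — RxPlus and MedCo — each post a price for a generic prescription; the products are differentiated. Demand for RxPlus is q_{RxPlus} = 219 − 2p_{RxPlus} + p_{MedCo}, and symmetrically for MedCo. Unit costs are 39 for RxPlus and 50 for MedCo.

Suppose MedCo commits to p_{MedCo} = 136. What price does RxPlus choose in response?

RxPlus's profit: π = (p_{RxPlus} − 39)(219 − 2p_{RxPlus} + p_{MedCo}).
∂π/∂p_{RxPlus} = 297 − 4p_{RxPlus} + p_{MedCo} = 0 ⇒ p_{RxPlus} = 74.25 + 0.25p_{MedCo}.
At p_{MedCo} = 136: p_{RxPlus} = 74.25 + 0.25·136 = 108.25.

108.25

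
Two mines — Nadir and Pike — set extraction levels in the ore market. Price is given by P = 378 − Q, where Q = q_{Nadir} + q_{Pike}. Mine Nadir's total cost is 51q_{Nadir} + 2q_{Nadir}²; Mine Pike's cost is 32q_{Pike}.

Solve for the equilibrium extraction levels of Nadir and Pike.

Mine Nadir's profit: π = q_{Nadir}(378 − (q_{Nadir} + q_{Pike})) − 51q_{Nadir} − 2q_{Nadir}².
∂π/∂q_{Nadir} = 327 − 6q_{Nadir} − q_{Pike} = 0, so q_{Nadir} = 54.5 − (1/6)q_{Pike}.
For Pike: ∂π/∂q_{Pike} = 346 − 2q_{Pike} − q_{Nadir} = 0 ⇒ q_{Pike} = 173 − 0.5q_{Nadir}.
Solving the two reaction functions simultaneously: (1 − (−1/6)(−0.5))q_{Nadir} = 54.5 − (1/6)·173, so (11/12)q_{Nadir} = 77/3 and q_{Nadir} = 28.
Then q_{Pike} = 173 − 0.5·28 = 159.

28, 159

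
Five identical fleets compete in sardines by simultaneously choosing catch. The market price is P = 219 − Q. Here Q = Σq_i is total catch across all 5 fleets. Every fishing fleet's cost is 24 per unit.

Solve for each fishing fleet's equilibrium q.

A representative fishing fleet's profit is π_i = q_i(219 − Q) − 24q_i, with Q = q_i + Σ_{j≠i} q_j.
First-order condition: 195 − 2q_i − Σ_{j≠i} q_j = 0.
In a symmetric equilibrium every fishing fleet chooses the same q, so Σ_{j≠i} q_j = 4q. The condition becomes 195 − 6q = 0, giving q = 195/6 = 32.5.

32.5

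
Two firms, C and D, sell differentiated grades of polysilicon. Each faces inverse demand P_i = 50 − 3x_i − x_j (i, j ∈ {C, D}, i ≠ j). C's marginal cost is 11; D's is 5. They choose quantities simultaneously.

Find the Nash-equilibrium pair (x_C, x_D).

Firm C's profit: π = x_C(50 − 3x_C − x_D) − 11x_C.
∂π/∂x_C = 39 − 6x_C − x_D = 0 ⇒ x_C = 6.5 − (1/6)x_D.
Similarly x_D = 7.5 − (1/6)x_C.
Solving the two reaction functions simultaneously: (1 − (−1/6)(−1/6))x_C = 6.5 − (1/6)·7.5, so (35/36)x_C = 5.25 and x_C = 5.4.
Then x_D = 7.5 − (1/6)·5.4 = 6.6.

5.4, 6.6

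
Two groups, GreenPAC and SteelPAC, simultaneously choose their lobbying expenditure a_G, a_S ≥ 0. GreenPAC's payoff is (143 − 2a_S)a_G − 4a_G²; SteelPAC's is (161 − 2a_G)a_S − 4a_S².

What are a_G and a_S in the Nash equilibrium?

13.7, 16.7

Expanding GreenPAC's payoff: 143a_G − 2a_Sa_G − 4a_G².
∂π/∂a_G = 143 − 2a_S − 8a_G = 0, so a_G = 17.875 − 0.25a_S.
Likewise for SteelPAC: a_S = 20.125 − 0.25a_G.
Solving the two reaction functions simultaneously: (1 − (−0.25)(−0.25))a_G = 17.875 − 0.25·20.125, so 0.9375a_G = 411/32 and a_G = 13.7.
Then a_S = 20.125 − 0.25·13.7 = 16.7.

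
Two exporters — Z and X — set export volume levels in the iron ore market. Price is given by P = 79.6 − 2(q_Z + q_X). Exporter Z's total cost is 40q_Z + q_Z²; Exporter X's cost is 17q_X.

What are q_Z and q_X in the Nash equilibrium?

Exporter Z's profit: π = q_Z(79.6 − 2(q_Z + q_X)) − 40q_Z − q_Z².
∂π/∂q_Z = 39.6 − 6q_Z − 2q_X = 0, so q_Z = 6.6 − (1/3)q_X.
For X: ∂π/∂q_X = 62.6 − 4q_X − 2q_Z = 0 ⇒ q_X = 15.65 − 0.5q_Z.
Substituting the second reaction function into the first: q_Z = 6.6 − (1/3)(15.65 − 0.5q_Z), which gives (5/6)q_Z = 83/60 ⇒ q_Z = 1.66.
Then q_X = 15.65 − 0.5·1.66 = 14.82.

1.66, 14.82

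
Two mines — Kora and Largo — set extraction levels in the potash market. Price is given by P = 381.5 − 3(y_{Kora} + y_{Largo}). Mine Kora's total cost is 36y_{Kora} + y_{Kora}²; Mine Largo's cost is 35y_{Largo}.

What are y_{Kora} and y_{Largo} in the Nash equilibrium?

Mine Kora's profit: π = y_{Kora}(381.5 − 3(y_{Kora} + y_{Largo})) − 36y_{Kora} − y_{Kora}².
∂π/∂y_{Kora} = 345.5 − 8y_{Kora} − 3y_{Largo} = 0, so y_{Kora} = 43.1875 − 0.375y_{Largo}.
For Largo: ∂π/∂y_{Largo} = 346.5 − 6y_{Largo} − 3y_{Kora} = 0 ⇒ y_{Largo} = 57.75 − 0.5y_{Kora}.
Plugging y_{Largo} into Kora's best response: y_{Kora} = 43.1875 − 0.375(57.75 − 0.5y_{Kora}) ⇒ 0.8125y_{Kora} = 689/32, so y_{Kora} = 26.5.
Then y_{Largo} = 57.75 − 0.5·26.5 = 44.5.

26.5, 44.5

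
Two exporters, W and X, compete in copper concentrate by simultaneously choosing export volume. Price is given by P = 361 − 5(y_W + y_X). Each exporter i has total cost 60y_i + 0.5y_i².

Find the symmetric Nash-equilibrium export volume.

18.8125

Exporter W's profit: π = y_W(361 − 5(y_W + y_X)) − 60y_W − 0.5y_W².
∂π/∂y_W = 301 − 11y_W − 5y_X = 0, so y_W = 301/11 − (5/11)y_X.
By symmetry y_X = y_W; substituting into the reaction function, (16/11)y_W = 301/11 and y_W = 18.8125.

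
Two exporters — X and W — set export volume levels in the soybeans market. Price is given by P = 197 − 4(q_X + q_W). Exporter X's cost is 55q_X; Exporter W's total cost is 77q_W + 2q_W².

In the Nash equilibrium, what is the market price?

Exporter X's profit: π = q_X(197 − 4(q_X + q_W)) − 55q_X.
∂π/∂q_X = 142 − 8q_X − 4q_W = 0, so q_X = 17.75 − 0.5q_W.
For W: ∂π/∂q_W = 120 − 12q_W − 4q_X = 0 ⇒ q_W = 10 − (1/3)q_X.
Plugging q_W into X's best response: q_X = 17.75 − 0.5(10 − (1/3)q_X) ⇒ (5/6)q_X = 12.75, so q_X = 15.3.
Then q_W = 10 − (1/3)·15.3 = 4.9.
Equilibrium price: P = 197 − 4·20.2 = 116.2.

116.2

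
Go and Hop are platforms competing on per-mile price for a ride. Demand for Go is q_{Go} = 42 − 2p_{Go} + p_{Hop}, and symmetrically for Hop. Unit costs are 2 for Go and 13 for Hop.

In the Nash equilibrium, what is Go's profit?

Go's profit: π = (p_{Go} − 2)(42 − 2p_{Go} + p_{Hop}).
∂π/∂p_{Go} = 46 − 4p_{Go} + p_{Hop} = 0 ⇒ p_{Go} = 11.5 + 0.25p_{Hop}.
Similarly p_{Hop} = 17 + 0.25p_{Go}.
Plugging p_{Hop} into Go's best response: p_{Go} = 11.5 + 0.25(17 + 0.25p_{Go}) ⇒ 0.9375p_{Go} = 15.75, so p_{Go} = 16.8.
Then p_{Hop} = 17 + 0.25·16.8 = 21.2.
q_{Go} = 42 − 2·16.8 + 21.2 = 29.6.
Profit = (16.8 − 2)·29.6 = 438.08.

438.08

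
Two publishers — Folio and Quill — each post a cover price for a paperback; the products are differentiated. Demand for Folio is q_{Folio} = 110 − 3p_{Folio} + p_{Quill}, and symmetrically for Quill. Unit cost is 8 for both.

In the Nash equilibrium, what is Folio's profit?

Folio's profit: π = (p_{Folio} − 8)(110 − 3p_{Folio} + p_{Quill}).
∂π/∂p_{Folio} = 134 − 6p_{Folio} + p_{Quill} = 0 ⇒ p_{Folio} = 67/3 + (1/6)p_{Quill}.
By symmetry p_{Quill} = p_{Folio}; substituting into the reaction function, (5/6)p_{Folio} = 67/3 and p_{Folio} = 26.8.
q_{Folio} = 110 − 3·26.8 + 26.8 = 56.4.
Profit = (26.8 − 8)·56.4 = 1060.32.

1060.32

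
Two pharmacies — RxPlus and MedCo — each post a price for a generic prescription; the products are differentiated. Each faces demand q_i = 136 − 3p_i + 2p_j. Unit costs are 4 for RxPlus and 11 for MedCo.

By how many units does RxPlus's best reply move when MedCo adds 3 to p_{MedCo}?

1

RxPlus's profit: π = (p_{RxPlus} − 4)(136 − 3p_{RxPlus} + 2p_{MedCo}).
∂π/∂p_{RxPlus} = 148 − 6p_{RxPlus} + 2p_{MedCo} = 0 ⇒ p_{RxPlus} = 74/3 + (1/3)p_{MedCo}.
The reaction-function slope is 1/3, so a 3-unit rise in p_{MedCo} moves p_{RxPlus} by 1/3 × 3 = 1. RxPlus's best response rises — the actions are strategic complements.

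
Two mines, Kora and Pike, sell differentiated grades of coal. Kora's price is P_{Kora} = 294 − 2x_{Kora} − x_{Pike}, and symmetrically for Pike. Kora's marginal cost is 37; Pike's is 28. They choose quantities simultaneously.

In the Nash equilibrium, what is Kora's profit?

5161.28

Mine Kora's profit: π = x_{Kora}(294 − 2x_{Kora} − x_{Pike}) − 37x_{Kora}.
∂π/∂x_{Kora} = 257 − 4x_{Kora} − x_{Pike} = 0 ⇒ x_{Kora} = 64.25 − 0.25x_{Pike}.
Similarly x_{Pike} = 66.5 − 0.25x_{Kora}.
Substituting the second reaction function into the first: x_{Kora} = 64.25 − 0.25(66.5 − 0.25x_{Kora}), which gives 0.9375x_{Kora} = 47.625 ⇒ x_{Kora} = 50.8.
Then x_{Pike} = 66.5 − 0.25·50.8 = 53.8.
P_{Kora} = 294 − 2·50.8 − 53.8 = 138.6.
Profit = (138.6 − 37)·50.8 = 5161.28.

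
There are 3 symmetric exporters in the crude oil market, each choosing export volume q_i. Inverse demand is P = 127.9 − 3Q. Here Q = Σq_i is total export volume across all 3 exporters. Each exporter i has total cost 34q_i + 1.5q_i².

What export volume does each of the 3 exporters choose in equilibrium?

6.26

A representative exporter's profit is π_i = q_i(127.9 − 3Q) − 34q_i − 1.5q_i², with Q = q_i + Σ_{j≠i} q_j.
First-order condition: 93.9 − 9q_i − 3Σ_{j≠i} q_j = 0.
Imposing symmetry (q_j = q for all j) turns Σ_{j≠i} q_j into 2q, so 93.9 = 15q and q = 6.26.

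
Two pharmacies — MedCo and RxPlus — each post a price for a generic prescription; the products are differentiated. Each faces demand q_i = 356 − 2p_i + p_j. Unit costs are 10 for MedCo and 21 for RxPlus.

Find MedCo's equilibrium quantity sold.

233.6

MedCo's profit: π = (p_{MedCo} − 10)(356 − 2p_{MedCo} + p_{RxPlus}).
∂π/∂p_{MedCo} = 376 − 4p_{MedCo} + p_{RxPlus} = 0 ⇒ p_{MedCo} = 94 + 0.25p_{RxPlus}.
Similarly p_{RxPlus} = 99.5 + 0.25p_{MedCo}.
Substituting the second reaction function into the first: p_{MedCo} = 94 + 0.25(99.5 + 0.25p_{MedCo}), which gives 0.9375p_{MedCo} = 118.875 ⇒ p_{MedCo} = 126.8.
Then p_{RxPlus} = 99.5 + 0.25·126.8 = 131.2.
q_{MedCo} = 356 − 2·126.8 + 131.2 = 233.6.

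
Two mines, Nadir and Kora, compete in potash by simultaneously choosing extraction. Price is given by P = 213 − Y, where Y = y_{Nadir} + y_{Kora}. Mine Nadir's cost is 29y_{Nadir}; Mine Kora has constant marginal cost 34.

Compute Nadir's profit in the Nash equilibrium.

Mine Nadir's profit: π = y_{Nadir}(213 − (y_{Nadir} + y_{Kora})) − 29y_{Nadir}.
∂π/∂y_{Nadir} = 184 − 2y_{Nadir} − y_{Kora} = 0, so y_{Nadir} = 92 − 0.5y_{Kora}.
By the same steps for Kora: y_{Kora} = 89.5 − 0.5y_{Nadir}.
Plugging y_{Kora} into Nadir's best response: y_{Nadir} = 92 − 0.5(89.5 − 0.5y_{Nadir}) ⇒ 0.75y_{Nadir} = 47.25, so y_{Nadir} = 63.
Then y_{Kora} = 89.5 − 0.5·63 = 58.
Price P = 213 − 121 = 92.
Nadir's profit: (92 − 29)·63 = 3969.

3969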